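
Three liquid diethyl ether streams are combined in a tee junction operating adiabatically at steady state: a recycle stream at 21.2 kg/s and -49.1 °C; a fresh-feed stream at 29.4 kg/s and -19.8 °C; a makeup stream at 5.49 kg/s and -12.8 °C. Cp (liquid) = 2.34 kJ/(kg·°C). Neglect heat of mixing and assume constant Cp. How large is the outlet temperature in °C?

Energy balance with Q = 0: Σ ṁᵢCp,ᵢ(T_out − Tᵢ) = 0
Σ ṁᵢCp,ᵢTᵢ = 21.2×2.34×-49.1 + 29.4×2.34×-19.8 + 5.49×2.34×-12.8 = -3962.4
Σ ṁᵢCp,ᵢ = 21.2×2.34 + 29.4×2.34 + 5.49×2.34 = 131.25
T_out = -3962.4 / 131.25 = -30.189 °C

T_out = -30.2 °C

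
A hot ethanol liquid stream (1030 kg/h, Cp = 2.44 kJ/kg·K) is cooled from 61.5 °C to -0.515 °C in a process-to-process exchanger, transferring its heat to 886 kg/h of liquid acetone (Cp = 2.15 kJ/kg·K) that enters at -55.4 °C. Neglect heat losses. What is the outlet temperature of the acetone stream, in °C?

T_c,out = 26.4 °C

Heat released by hot stream: Q = 1030 × 2.44 × (61.5 − -0.515) = 155860 kJ/h
Energy balance on cold side (adiabatic exchanger): Q = ṁ_c·Cp_c·(T_c,out − T_c,in)
T_c,out = -55.4 + 155860/(886 × 2.15) = 26.419 °C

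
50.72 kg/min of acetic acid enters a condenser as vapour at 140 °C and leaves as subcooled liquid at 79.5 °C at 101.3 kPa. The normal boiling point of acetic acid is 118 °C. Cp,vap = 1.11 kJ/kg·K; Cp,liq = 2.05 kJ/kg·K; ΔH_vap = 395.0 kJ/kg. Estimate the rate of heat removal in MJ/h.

vapour 140→118 °C: -24.42 kJ/kg
condensation at 118 °C: -395 kJ/kg
liquid 118→79.5 °C: -78.925 kJ/kg
Δh = -24.42 + -395 + -78.925 = -498.35 kJ/kg
Q = ṁ·Δh = 50.72 kg/min × -498.35 kJ/kg = -25276 kJ/min
|Q| = 421.27 kW = 1516.6 MJ/h

Q_c = 1520 MJ/h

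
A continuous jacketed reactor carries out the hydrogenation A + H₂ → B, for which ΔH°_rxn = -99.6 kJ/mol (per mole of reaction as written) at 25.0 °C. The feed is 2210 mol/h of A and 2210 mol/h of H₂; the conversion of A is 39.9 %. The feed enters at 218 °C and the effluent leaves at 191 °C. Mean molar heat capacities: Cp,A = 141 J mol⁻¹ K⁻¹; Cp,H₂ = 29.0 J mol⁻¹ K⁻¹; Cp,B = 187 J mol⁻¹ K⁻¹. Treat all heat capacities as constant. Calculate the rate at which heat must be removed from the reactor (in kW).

Q_out = 26.5 kW

Extent of reaction ξ = 0.399 × 2210 = 881.79 mol/h
Reaction term: ξ·ΔH°_rxn = 881.79 × -99.6 = -87826 kJ/h
Sensible, feed 218→25 °C: -72510 kJ/h
Outlet flows (mol/h): A 1328.2, H₂ 1328.2, B 881.79
Sensible, products 25→191 °C: 64855 kJ/h
Q = ΔH = -95482 kJ/h = -26.523 kW
Heat removed = 26.523 kW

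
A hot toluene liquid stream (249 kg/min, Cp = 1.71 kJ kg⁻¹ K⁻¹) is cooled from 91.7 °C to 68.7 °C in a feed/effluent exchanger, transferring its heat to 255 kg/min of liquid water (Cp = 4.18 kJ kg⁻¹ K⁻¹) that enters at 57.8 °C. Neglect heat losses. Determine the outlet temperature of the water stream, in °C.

T_c,out = 67.0 °C

Heat released by hot stream: Q = 249 × 1.71 × (91.7 − 68.7) = 9793.2 kJ/min
Energy balance on cold side (adiabatic exchanger): Q = ṁ_c·Cp_c·(T_c,out − T_c,in)
T_c,out = 57.8 + 9793.2/(255 × 4.18) = 66.988 °C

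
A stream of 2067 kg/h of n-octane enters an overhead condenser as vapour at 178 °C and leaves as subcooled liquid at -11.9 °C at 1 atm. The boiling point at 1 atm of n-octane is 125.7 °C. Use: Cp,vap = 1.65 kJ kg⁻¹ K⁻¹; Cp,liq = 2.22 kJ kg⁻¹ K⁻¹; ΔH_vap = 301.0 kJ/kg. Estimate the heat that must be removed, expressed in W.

Q_c = 398000 W

vapour 178→125.7 °C: -86.295 kJ/kg
condensation at 125.7 °C: -301 kJ/kg
liquid 125.7→-11.9 °C: -305.47 kJ/kg
Δh = -86.295 + -301 + -305.47 = -692.77 kJ/kg
Q = ṁ·Δh = 2067 kg/h × -692.77 kJ/kg = -1.4319e+06 kJ/h
|Q| = 397.76 kW = 397760 W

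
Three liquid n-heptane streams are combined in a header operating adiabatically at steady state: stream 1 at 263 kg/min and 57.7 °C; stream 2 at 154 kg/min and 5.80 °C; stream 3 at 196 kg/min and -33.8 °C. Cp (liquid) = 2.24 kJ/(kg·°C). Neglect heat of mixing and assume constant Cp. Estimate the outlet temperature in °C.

Adiabatic, steady state ⇒ Σ ṁᵢCp,ᵢ(T_out − Tᵢ) = 0
T_out = Σ ṁᵢCp,ᵢTᵢ / Σ ṁᵢCp,ᵢ
      = 21153 / 1373.1 = 15.405 °C

T_out = 15.4 °C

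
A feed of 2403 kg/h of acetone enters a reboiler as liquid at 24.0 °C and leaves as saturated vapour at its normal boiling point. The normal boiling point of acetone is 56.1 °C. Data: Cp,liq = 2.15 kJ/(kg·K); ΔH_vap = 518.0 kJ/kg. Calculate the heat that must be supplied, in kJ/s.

liquid 24.0→56.1 °C: 69.015 kJ/kg
vaporisation at 56.1 °C: 518 kJ/kg
Δh = 69.015 + 518 = 587.01 kJ/kg
Q = ṁ·Δh = 2403 kg/h × 587.01 kJ/kg = 1.4106e+06 kJ/h
|Q| = 391.83 kW

Q = 392 kJ/s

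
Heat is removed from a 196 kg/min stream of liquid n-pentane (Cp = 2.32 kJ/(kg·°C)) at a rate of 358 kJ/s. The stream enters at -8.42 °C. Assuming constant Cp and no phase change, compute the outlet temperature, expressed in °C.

Q = 358 kJ/s = 21480 kJ/min
ΔT = Q/(ṁ·Cp) = 21480/(196×2.32) = 47.238 K
T_out = -8.42 − 47.238 = -55.658 °C

T_out = -55.7 °C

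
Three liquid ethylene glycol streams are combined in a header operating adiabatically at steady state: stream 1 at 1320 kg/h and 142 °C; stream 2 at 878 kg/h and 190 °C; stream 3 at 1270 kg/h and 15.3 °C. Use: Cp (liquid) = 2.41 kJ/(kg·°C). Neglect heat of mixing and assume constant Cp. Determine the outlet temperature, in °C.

Adiabatic, steady state ⇒ Σ ṁᵢCp,ᵢ(T_out − Tᵢ) = 0
T_out = Σ ṁᵢCp,ᵢTᵢ / Σ ṁᵢCp,ᵢ
      = 900600 / 8357.9 = 107.75 °C

T_out = 108 °C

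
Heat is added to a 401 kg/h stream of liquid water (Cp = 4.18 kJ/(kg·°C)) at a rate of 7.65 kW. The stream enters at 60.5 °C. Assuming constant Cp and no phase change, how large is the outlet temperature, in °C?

Q = 7.65 kW = 27540 kJ/h
ΔT = Q/(ṁ·Cp) = 27540/(401×4.18) = 16.43 K
T_out = 60.5 + 16.43 = 76.93 °C

T_out = 76.9 °C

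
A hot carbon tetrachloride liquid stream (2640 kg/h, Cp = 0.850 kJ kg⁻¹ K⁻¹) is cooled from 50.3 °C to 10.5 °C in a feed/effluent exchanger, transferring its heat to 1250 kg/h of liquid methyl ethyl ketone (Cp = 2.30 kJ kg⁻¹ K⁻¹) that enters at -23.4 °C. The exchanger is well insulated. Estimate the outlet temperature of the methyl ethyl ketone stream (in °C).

Heat released by hot stream: Q = 2640 × 0.850 × (50.3 − 10.5) = 89311 kJ/h
Energy balance on cold side (adiabatic exchanger): Q = ṁ_c·Cp_c·(T_c,out − T_c,in)
T_c,out = -23.4 + 89311/(1250 × 2.30) = 7.6648 °C

T_c,out = 7.66 °C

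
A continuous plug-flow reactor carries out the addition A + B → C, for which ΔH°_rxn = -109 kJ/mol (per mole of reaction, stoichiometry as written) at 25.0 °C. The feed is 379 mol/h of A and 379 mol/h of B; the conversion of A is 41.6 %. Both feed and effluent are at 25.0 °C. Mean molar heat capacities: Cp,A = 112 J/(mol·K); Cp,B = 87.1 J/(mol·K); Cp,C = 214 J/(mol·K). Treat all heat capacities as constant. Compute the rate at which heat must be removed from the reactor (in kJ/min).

Extent of reaction ξ = 0.416 × 379 = 157.66 mol/h
Reaction term: ξ·ΔH°_rxn = 157.66 × -109 = -17185 kJ/h
Q = ΔH = -17185 kJ/h = -4.7737 kW
Heat removed = 286.42 kJ/min

Q_out = 286 kJ/min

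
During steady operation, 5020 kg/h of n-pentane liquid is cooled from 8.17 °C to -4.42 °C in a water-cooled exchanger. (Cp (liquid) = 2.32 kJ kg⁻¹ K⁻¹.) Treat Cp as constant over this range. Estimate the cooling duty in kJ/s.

Q = ṁ·Cp·ΔT = 5020 × 2.32 × (-4.42 − 8.17) = -146630 kJ/h
Converting: 146630 / 3600 s = 40.73 kW

Q_c = 40.7 kJ/s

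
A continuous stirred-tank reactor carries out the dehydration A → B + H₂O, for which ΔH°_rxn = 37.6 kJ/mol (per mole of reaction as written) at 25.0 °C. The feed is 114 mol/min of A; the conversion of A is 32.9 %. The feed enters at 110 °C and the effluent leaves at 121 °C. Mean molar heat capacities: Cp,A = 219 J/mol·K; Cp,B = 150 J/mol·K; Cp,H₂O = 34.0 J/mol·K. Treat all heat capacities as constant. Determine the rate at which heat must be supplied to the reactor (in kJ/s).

Q_in = 26.0 kJ/s

Extent of reaction ξ = 0.329 × 114 = 37.506 mol/min
Reaction term: ξ·ΔH°_rxn = 37.506 × 37.6 = 1410.2 kJ/min
Sensible, feed 110→25 °C: -2122.1 kJ/min
Outlet flows (mol/min): A 76.494, B 37.506, H₂O 37.506
Sensible, products 25→121 °C: 2270.7 kJ/min
Q = ΔH = 1558.8 kJ/min = 25.981 kW
Heat supplied = 25.981 kJ/s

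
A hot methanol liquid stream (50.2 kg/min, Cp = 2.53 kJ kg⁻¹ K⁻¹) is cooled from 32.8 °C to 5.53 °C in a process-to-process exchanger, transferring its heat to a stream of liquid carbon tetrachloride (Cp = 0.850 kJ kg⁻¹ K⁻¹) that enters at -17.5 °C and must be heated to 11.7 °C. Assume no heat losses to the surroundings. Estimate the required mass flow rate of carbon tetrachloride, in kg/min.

Heat released by hot stream: Q = 50.2 × 2.53 × (32.8 − 5.53) = 3463.5 kJ/min
Energy balance on cold side (adiabatic exchanger): Q = ṁ_c·Cp_c·(T_c,out − T_c,in)
ṁ_c = 3463.5 / [0.850 × (11.7 − -17.5)] = 139.54 kg/min

ṁ_c = 140 kg/min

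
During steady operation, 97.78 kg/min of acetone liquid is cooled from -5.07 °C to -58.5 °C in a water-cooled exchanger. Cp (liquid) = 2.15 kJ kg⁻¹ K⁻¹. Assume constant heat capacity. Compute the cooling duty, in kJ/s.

Q = ṁ·Cp·ΔT = 97.78 × 2.15 × (-58.5 − -5.07) = -11232 kJ/min
Converting: 11232 / 60 s = 187.21 kW

Q_c = 187 kJ/s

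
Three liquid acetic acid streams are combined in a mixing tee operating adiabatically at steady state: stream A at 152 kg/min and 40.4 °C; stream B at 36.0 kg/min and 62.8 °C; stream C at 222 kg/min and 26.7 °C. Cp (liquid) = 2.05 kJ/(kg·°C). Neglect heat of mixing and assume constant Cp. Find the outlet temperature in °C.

T_out = 34.9 °C

Energy balance with Q = 0: Σ ṁᵢCp,ᵢ(T_out − Tᵢ) = 0
Σ ṁᵢCp,ᵢTᵢ = 152×2.05×40.4 + 36.0×2.05×62.8 + 222×2.05×26.7 = 29374
Σ ṁᵢCp,ᵢ = 152×2.05 + 36.0×2.05 + 222×2.05 = 840.5
T_out = 29374 / 840.5 = 34.949 °C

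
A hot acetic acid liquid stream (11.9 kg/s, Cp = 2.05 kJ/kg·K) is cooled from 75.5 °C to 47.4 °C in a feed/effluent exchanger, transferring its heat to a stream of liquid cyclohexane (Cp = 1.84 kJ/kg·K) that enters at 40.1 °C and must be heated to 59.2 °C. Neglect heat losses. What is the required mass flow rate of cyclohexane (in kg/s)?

Heat released by hot stream: Q = 11.9 × 2.05 × (75.5 − 47.4) = 685.5 kJ/s
Energy balance on cold side (adiabatic exchanger): Q = ṁ_c·Cp_c·(T_c,out − T_c,in)
ṁ_c = 685.5 / [1.84 × (59.2 − 40.1)] = 19.505 kg/s

ṁ_c = 19.5 kg/s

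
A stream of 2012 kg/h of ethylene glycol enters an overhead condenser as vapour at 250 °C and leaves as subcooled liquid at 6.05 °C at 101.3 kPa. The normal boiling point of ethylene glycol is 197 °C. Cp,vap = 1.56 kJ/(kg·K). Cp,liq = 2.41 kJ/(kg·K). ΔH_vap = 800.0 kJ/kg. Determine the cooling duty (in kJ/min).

Q_c = 45000 kJ/min

vapour 250→197 °C: -82.68 kJ/kg
condensation at 197 °C: -800 kJ/kg
liquid 197→6.05 °C: -460.19 kJ/kg
Δh = -82.68 + -800 + -460.19 = -1342.9 kJ/kg
Q = ṁ·Δh = 2012 kg/h × -1342.9 kJ/kg = -2.7019e+06 kJ/h
|Q| = 750.51 kW = 45031 kJ/min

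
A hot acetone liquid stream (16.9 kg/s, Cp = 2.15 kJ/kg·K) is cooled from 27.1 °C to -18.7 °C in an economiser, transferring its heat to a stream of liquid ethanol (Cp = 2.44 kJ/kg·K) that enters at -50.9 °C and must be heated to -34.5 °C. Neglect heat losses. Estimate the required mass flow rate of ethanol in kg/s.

ṁ_c = 41.6 kg/s

Heat released by hot stream: Q = 16.9 × 2.15 × (27.1 − -18.7) = 1664.1 kJ/s
Energy balance on cold side (adiabatic exchanger): Q = ṁ_c·Cp_c·(T_c,out − T_c,in)
ṁ_c = 1664.1 / [2.44 × (-34.5 − -50.9)] = 41.587 kg/s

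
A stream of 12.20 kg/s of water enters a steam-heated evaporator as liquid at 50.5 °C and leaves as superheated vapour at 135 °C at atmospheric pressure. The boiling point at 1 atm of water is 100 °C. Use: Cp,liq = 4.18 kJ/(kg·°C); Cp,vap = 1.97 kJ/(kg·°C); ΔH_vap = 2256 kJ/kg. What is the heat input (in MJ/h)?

Q = 111000 MJ/h

liquid 50.5→100 °C: 206.91 kJ/kg
vaporisation at 100 °C: 2256 kJ/kg
vapour 100→135 °C: 68.95 kJ/kg
Δh = 206.91 + 2256 + 68.95 = 2531.9 kJ/kg
Q = ṁ·Δh = 12.20 kg/s × 2531.9 kJ/kg = 30889 kJ/s
|Q| = 30889 kW = 111200 MJ/h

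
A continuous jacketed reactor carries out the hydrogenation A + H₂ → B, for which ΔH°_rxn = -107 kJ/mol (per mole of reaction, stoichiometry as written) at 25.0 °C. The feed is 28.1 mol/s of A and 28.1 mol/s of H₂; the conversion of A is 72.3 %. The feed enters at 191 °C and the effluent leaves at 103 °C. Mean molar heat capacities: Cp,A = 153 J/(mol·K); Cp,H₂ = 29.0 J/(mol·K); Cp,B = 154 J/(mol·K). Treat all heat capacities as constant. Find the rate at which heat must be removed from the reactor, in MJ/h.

Extent of reaction ξ = 0.723 × 28.1 = 20.316 mol/s
Reaction term: ξ·ΔH°_rxn = 20.316 × -107 = -2173.8 kJ/s
Sensible, feed 191→25 °C: -848.96 kJ/s
Outlet flows (mol/s): A 7.7837, H₂ 7.7837, B 20.316
Sensible, products 25→103 °C: 354.54 kJ/s
Q = ΔH = -2668.3 kJ/s = -2668.3 kW
Heat removed = 9605.8 MJ/h

Q_out = 9610 MJ/h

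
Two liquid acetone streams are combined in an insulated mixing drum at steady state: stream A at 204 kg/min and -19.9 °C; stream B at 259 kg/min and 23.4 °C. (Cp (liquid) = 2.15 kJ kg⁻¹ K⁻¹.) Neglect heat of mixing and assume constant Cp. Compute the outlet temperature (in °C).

T_out = 4.32 °C

No heat crosses the boundary, so H_out = H_in.
T_out = Σ ṁᵢCp,ᵢTᵢ / Σ ṁᵢCp,ᵢ
      = 4302.1 / 995.45 = 4.3218 °C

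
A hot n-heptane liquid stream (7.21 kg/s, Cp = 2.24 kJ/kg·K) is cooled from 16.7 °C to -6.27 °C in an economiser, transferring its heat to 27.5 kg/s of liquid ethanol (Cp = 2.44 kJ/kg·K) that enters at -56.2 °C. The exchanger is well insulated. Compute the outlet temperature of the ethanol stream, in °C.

T_c,out = -50.7 °C

Heat released by hot stream: Q = 7.21 × 2.24 × (16.7 − -6.27) = 370.97 kJ/s
Energy balance on cold side (adiabatic exchanger): Q = ṁ_c·Cp_c·(T_c,out − T_c,in)
T_c,out = -56.2 + 370.97/(27.5 × 2.44) = -50.671 °C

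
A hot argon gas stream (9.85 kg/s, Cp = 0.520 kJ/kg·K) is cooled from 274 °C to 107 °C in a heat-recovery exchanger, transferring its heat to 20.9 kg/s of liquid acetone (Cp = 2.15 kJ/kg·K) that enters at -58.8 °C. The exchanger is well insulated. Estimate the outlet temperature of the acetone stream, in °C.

T_c,out = -39.8 °C

Heat released by hot stream: Q = 9.85 × 0.520 × (274 − 107) = 855.37 kJ/s
Energy balance on cold side (adiabatic exchanger): Q = ṁ_c·Cp_c·(T_c,out − T_c,in)
T_c,out = -58.8 + 855.37/(20.9 × 2.15) = -39.764 °C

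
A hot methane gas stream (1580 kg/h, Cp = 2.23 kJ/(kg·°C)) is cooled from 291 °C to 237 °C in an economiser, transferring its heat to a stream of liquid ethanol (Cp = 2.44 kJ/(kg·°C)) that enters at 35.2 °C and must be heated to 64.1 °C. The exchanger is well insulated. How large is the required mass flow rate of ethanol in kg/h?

ṁ_c = 2700 kg/h

Heat released by hot stream: Q = 1580 × 2.23 × (291 − 237) = 190260 kJ/h
Energy balance on cold side (adiabatic exchanger): Q = ṁ_c·Cp_c·(T_c,out − T_c,in)
ṁ_c = 190260 / [2.44 × (64.1 − 35.2)] = 2698.2 kg/h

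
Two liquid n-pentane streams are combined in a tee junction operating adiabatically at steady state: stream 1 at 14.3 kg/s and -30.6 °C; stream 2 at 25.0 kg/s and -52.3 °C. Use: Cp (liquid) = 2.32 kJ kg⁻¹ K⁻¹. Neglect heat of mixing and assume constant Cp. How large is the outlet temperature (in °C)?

T_out = -44.4 °C

Adiabatic, steady state ⇒ Σ ṁᵢCp,ᵢ(T_out − Tᵢ) = 0
T_out = Σ ṁᵢCp,ᵢTᵢ / Σ ṁᵢCp,ᵢ
      = -4048.6 / 91.176 = -44.404 °C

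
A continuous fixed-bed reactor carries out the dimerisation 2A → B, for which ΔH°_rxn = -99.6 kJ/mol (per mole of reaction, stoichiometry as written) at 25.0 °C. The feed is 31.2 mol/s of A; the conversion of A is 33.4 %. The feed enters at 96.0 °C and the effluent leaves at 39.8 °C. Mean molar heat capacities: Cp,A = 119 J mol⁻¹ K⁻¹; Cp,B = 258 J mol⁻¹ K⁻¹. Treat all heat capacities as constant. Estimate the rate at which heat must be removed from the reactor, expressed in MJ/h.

Extent of reaction ξ = 0.334 × 31.2 / 2 = 5.2104 mol/s
Reaction term: ξ·ΔH°_rxn = 5.2104 × -99.6 = -518.96 kJ/s
Sensible, feed 96.0→25 °C: -263.61 kJ/s
Outlet flows (mol/s): A 20.779, B 5.2104
Sensible, products 25→39.8 °C: 56.492 kJ/s
Q = ΔH = -726.07 kJ/s = -726.07 kW
Heat removed = 2613.9 MJ/h

Q_out = 2610 MJ/h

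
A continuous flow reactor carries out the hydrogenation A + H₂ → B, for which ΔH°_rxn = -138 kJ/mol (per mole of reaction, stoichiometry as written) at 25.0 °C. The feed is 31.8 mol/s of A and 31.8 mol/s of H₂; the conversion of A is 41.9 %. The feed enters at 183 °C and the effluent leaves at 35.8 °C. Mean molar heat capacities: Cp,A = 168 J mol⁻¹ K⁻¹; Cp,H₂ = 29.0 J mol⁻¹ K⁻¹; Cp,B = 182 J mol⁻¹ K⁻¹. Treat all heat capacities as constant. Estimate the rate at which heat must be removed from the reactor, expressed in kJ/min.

Q_out = 166000 kJ/min

Extent of reaction ξ = 0.419 × 31.8 = 13.324 mol/s
Reaction term: ξ·ΔH°_rxn = 13.324 × -138 = -1838.7 kJ/s
Sensible, feed 183→25 °C: -989.81 kJ/s
Outlet flows (mol/s): A 18.476, H₂ 18.476, B 13.324
Sensible, products 25→35.8 °C: 65.499 kJ/s
Q = ΔH = -2763 kJ/s = -2763 kW
Heat removed = 165780 kJ/min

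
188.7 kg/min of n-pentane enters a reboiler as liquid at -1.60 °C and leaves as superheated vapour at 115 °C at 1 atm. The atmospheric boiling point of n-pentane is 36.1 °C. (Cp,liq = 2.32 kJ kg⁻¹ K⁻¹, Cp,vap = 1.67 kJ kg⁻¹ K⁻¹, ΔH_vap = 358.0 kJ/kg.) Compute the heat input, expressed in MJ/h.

liquid -1.60→36.1 °C: 87.464 kJ/kg
vaporisation at 36.1 °C: 358 kJ/kg
vapour 36.1→115 °C: 131.76 kJ/kg
Δh = 87.464 + 358 + 131.76 = 577.23 kJ/kg
Q = ṁ·Δh = 188.7 kg/min × 577.23 kJ/kg = 108920 kJ/min
|Q| = 1815.4 kW = 6535.4 MJ/h

Q = 6540 MJ/h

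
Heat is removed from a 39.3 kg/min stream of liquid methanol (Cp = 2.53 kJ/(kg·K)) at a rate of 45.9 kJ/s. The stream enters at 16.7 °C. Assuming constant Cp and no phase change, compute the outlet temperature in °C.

T_out = -11.0 °C

Q = 45.9 kJ/s = 2754 kJ/min
ΔT = Q/(ṁ·Cp) = 2754/(39.3×2.53) = 27.698 K
T_out = 16.7 − 27.698 = -10.998 °C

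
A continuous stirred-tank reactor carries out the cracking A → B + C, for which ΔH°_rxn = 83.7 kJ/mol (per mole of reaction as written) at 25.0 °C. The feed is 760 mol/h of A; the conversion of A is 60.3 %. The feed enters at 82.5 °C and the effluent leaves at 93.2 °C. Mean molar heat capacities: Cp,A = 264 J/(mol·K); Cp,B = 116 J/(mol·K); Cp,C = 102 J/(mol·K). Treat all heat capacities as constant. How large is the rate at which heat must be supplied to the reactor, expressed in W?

Extent of reaction ξ = 0.603 × 760 = 458.28 mol/h
Reaction term: ξ·ΔH°_rxn = 458.28 × 83.7 = 38358 kJ/h
Sensible, feed 82.5→25 °C: -11537 kJ/h
Outlet flows (mol/h): A 301.72, B 458.28, C 458.28
Sensible, products 25→93.2 °C: 12246 kJ/h
Q = ΔH = 39067 kJ/h = 10.852 kW
Heat supplied = 10852 W

Q_in = 10900 W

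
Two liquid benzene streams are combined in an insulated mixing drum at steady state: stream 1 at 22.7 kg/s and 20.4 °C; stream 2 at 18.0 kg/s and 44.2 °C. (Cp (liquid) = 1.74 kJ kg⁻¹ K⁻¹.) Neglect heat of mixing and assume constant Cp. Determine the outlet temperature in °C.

T_out = 30.9 °C

Adiabatic, steady state ⇒ Σ ṁᵢCp,ᵢ(T_out − Tᵢ) = 0
Σ ṁᵢCp,ᵢTᵢ = 22.7×1.74×20.4 + 18.0×1.74×44.2 = 2190.1
Σ ṁᵢCp,ᵢ = 22.7×1.74 + 18.0×1.74 = 70.818
T_out = 2190.1 / 70.818 = 30.926 °C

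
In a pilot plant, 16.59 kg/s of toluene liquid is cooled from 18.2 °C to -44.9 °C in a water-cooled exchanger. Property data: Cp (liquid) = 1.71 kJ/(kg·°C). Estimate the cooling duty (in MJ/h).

Q_c = 6440 MJ/h

Q = ṁ·Cp·ΔT = 16.59 × 1.71 × (-44.9 − 18.2) = -1790.1 kJ/s
Cooling duty = 6444.3 MJ/h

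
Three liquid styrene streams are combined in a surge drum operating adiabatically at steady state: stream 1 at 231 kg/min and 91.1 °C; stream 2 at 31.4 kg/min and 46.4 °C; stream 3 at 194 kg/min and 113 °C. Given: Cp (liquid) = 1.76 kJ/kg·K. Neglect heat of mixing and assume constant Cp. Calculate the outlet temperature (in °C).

Adiabatic, steady state ⇒ Σ ṁᵢCp,ᵢ(T_out − Tᵢ) = 0
Σ ṁᵢCp,ᵢTᵢ = 231×1.76×91.1 + 31.4×1.76×46.4 + 194×1.76×113 = 78185
Σ ṁᵢCp,ᵢ = 231×1.76 + 31.4×1.76 + 194×1.76 = 803.26
T_out = 78185 / 803.26 = 97.334 °C

T_out = 97.3 °C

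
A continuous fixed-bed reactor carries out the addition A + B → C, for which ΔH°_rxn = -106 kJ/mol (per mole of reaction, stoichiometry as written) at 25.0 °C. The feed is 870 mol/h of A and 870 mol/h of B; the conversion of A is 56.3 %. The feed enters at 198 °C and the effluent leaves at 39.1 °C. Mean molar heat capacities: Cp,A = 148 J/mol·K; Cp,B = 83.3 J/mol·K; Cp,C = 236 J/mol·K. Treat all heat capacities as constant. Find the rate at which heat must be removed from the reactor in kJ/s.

Q_out = 23.3 kJ/s

Extent of reaction ξ = 0.563 × 870 = 489.81 mol/h
Reaction term: ξ·ΔH°_rxn = 489.81 × -106 = -51920 kJ/h
Sensible, feed 198→25 °C: -34813 kJ/h
Outlet flows (mol/h): A 380.19, B 380.19, C 489.81
Sensible, products 25→39.1 °C: 2869.8 kJ/h
Q = ΔH = -83863 kJ/h = -23.295 kW
Heat removed = 23.295 kJ/s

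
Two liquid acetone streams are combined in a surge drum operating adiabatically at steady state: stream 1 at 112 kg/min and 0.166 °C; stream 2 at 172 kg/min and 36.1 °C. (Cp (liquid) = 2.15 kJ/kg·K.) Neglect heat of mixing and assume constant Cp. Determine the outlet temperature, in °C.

T_out = 21.9 °C

No heat crosses the boundary, so H_out = H_in.
Σ ṁᵢCp,ᵢTᵢ = 112×2.15×0.166 + 172×2.15×36.1 = 13390
Σ ṁᵢCp,ᵢ = 112×2.15 + 172×2.15 = 610.6
T_out = 13390 / 610.6 = 21.929 °C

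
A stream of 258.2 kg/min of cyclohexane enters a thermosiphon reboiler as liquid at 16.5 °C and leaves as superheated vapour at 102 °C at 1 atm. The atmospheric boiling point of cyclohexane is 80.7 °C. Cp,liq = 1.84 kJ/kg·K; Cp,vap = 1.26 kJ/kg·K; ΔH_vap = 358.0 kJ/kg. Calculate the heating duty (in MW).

Q = 2.16 MW

liquid 16.5→80.7 °C: 118.13 kJ/kg
vaporisation at 80.7 °C: 358 kJ/kg
vapour 80.7→102 °C: 26.838 kJ/kg
Δh = 118.13 + 358 + 26.838 = 502.97 kJ/kg
Q = ṁ·Δh = 258.2 kg/min × 502.97 kJ/kg = 129870 kJ/min
|Q| = 2164.4 kW = 2.1644 MW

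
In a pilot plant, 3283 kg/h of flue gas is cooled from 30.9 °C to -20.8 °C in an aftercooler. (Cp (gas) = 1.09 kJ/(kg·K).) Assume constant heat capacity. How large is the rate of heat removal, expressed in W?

Q = ṁ·Cp·ΔT = 3283 × 1.09 × (-20.8 − 30.9) = -185010 kJ/h
Converting: 185010 / 3600 s = 51.391 kW
Cooling duty = 51391 W

Q_c = 51400 W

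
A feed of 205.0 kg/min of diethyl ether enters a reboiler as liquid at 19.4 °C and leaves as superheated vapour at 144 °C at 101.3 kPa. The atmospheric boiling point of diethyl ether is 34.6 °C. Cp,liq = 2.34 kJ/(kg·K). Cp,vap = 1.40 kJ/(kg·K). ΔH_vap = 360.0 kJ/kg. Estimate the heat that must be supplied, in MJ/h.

Q = 6750 MJ/h

liquid 19.4→34.6 °C: 35.568 kJ/kg
vaporisation at 34.6 °C: 360 kJ/kg
vapour 34.6→144 °C: 153.16 kJ/kg
Δh = 35.568 + 360 + 153.16 = 548.73 kJ/kg
Q = ṁ·Δh = 205.0 kg/min × 548.73 kJ/kg = 112490 kJ/min
|Q| = 1874.8 kW = 6749.4 MJ/h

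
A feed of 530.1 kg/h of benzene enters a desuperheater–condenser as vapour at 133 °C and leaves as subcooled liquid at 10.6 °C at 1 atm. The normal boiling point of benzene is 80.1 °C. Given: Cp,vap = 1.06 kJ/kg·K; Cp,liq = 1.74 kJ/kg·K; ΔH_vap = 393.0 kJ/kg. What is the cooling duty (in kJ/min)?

Q_c = 5040 kJ/min

vapour 133→80.1 °C: -56.074 kJ/kg
condensation at 80.1 °C: -393 kJ/kg
liquid 80.1→10.6 °C: -120.93 kJ/kg
Δh = -56.074 + -393 + -120.93 = -570 kJ/kg
Q = ṁ·Δh = 530.1 kg/h × -570 kJ/kg = -302160 kJ/h
|Q| = 83.933 kW = 5036 kJ/min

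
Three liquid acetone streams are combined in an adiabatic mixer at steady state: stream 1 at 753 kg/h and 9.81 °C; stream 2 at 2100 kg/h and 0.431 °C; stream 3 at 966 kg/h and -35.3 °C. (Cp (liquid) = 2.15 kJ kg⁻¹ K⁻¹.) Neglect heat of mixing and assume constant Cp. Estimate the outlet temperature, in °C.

Energy balance with Q = 0: Σ ṁᵢCp,ᵢ(T_out − Tᵢ) = 0
Σ ṁᵢCp,ᵢTᵢ = 753×2.15×9.81 + 2100×2.15×0.431 + 966×2.15×-35.3 = -55487
Σ ṁᵢCp,ᵢ = 753×2.15 + 2100×2.15 + 966×2.15 = 8210.9
T_out = -55487 / 8210.9 = -6.7577 °C

T_out = -6.76 °C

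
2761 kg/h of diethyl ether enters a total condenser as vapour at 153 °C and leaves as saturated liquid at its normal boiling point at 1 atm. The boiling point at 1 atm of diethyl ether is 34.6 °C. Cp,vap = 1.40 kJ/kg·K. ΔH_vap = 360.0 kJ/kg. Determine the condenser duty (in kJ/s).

Q_c = 403 kJ/s

vapour 153→34.6 °C: -165.76 kJ/kg
condensation at 34.6 °C: -360 kJ/kg
Δh = -165.76 + -360 = -525.76 kJ/kg
Q = ṁ·Δh = 2761 kg/h × -525.76 kJ/kg = -1.4516e+06 kJ/h
|Q| = 403.23 kW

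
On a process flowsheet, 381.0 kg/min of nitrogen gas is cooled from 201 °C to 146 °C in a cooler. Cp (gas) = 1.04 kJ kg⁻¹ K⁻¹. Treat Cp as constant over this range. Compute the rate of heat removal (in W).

Q = ṁ·Cp·ΔT = 381.0 × 1.04 × (146 − 201) = -21793 kJ/min
Converting: 21793 / 60 s = 363.22 kW
Cooling duty = 363220 W

Q_c = 363000 W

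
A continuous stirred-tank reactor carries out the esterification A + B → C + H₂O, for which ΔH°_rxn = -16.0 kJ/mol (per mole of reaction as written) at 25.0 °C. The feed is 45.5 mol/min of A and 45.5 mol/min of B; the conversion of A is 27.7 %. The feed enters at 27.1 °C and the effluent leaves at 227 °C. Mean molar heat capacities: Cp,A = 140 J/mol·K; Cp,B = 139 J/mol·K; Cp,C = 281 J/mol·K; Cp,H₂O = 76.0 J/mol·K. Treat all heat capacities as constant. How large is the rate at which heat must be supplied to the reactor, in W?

Q_in = 42200 W

Extent of reaction ξ = 0.277 × 45.5 = 12.604 mol/min
Reaction term: ξ·ΔH°_rxn = 12.604 × -16.0 = -201.66 kJ/min
Sensible, feed 27.1→25 °C: -26.658 kJ/min
Outlet flows (mol/min): A 32.897, B 32.897, C 12.604, H₂O 12.604
Sensible, products 25→227 °C: 2762.9 kJ/min
Q = ΔH = 2534.6 kJ/min = 42.243 kW
Heat supplied = 42243 W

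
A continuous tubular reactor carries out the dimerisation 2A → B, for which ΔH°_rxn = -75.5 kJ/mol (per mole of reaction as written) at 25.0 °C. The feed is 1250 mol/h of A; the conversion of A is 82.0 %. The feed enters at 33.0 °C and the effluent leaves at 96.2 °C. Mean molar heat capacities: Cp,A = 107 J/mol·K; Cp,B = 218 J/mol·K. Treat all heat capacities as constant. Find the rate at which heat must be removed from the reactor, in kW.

Extent of reaction ξ = 0.820 × 1250 / 2 = 512.5 mol/h
Reaction term: ξ·ΔH°_rxn = 512.5 × -75.5 = -38694 kJ/h
Sensible, feed 33.0→25 °C: -1070 kJ/h
Outlet flows (mol/h): A 225, B 512.5
Sensible, products 25→96.2 °C: 9669 kJ/h
Q = ΔH = -30095 kJ/h = -8.3597 kW
Heat removed = 8.3597 kW

Q_out = 8.36 kW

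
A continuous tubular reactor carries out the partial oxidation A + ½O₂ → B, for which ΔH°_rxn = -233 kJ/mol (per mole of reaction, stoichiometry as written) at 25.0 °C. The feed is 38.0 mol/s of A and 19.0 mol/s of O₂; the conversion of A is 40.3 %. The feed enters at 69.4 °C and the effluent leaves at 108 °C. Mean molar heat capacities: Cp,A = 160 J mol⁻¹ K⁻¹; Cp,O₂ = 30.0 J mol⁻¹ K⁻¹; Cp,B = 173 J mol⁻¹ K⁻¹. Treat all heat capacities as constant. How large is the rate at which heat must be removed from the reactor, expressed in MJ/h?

Extent of reaction ξ = 0.403 × 38.0 = 15.314 mol/s
Reaction term: ξ·ΔH°_rxn = 15.314 × -233 = -3568.2 kJ/s
Sensible, feed 69.4→25 °C: -295.26 kJ/s
Outlet flows (mol/s): A 22.686, O₂ 11.343, B 15.314
Sensible, products 25→108 °C: 549.41 kJ/s
Q = ΔH = -3314 kJ/s = -3314 kW
Heat removed = 11930 MJ/h

Q_out = 11900 MJ/h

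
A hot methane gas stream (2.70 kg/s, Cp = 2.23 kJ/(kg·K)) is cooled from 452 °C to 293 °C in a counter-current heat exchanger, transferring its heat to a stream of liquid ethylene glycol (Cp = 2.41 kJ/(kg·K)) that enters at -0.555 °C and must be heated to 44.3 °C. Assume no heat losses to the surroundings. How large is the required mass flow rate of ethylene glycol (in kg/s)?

Heat released by hot stream: Q = 2.70 × 2.23 × (452 − 293) = 957.34 kJ/s
Energy balance on cold side (adiabatic exchanger): Q = ṁ_c·Cp_c·(T_c,out − T_c,in)
ṁ_c = 957.34 / [2.41 × (44.3 − -0.555)] = 8.856 kg/s

ṁ_c = 8.86 kg/s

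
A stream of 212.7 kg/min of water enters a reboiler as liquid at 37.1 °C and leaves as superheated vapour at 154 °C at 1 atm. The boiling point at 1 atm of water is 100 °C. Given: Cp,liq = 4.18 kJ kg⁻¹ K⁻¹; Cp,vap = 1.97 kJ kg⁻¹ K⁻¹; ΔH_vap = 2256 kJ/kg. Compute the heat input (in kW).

Q = 9310 kW

liquid 37.1→100 °C: 262.92 kJ/kg
vaporisation at 100 °C: 2256 kJ/kg
vapour 100→154 °C: 106.38 kJ/kg
Δh = 262.92 + 2256 + 106.38 = 2625.3 kJ/kg
Q = ṁ·Δh = 212.7 kg/min × 2625.3 kJ/kg = 558400 kJ/min
|Q| = 9306.7 kW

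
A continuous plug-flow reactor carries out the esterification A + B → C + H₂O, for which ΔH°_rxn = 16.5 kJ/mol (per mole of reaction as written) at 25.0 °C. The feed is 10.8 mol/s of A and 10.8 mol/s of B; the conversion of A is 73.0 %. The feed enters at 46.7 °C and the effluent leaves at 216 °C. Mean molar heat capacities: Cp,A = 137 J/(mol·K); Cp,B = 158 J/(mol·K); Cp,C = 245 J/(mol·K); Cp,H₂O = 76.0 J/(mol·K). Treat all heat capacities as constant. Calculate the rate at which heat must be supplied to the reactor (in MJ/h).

Extent of reaction ξ = 0.730 × 10.8 = 7.884 mol/s
Reaction term: ξ·ΔH°_rxn = 7.884 × 16.5 = 130.09 kJ/s
Sensible, feed 46.7→25 °C: -69.136 kJ/s
Outlet flows (mol/s): A 2.916, B 2.916, C 7.884, H₂O 7.884
Sensible, products 25→216 °C: 647.68 kJ/s
Q = ΔH = 708.63 kJ/s = 708.63 kW
Heat supplied = 2551.1 MJ/h

Q_in = 2550 MJ/h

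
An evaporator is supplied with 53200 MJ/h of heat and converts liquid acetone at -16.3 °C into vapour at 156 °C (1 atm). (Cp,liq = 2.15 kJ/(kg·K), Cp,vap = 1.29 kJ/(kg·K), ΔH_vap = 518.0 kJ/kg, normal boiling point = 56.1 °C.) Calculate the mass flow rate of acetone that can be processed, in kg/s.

ṁ = 18.4 kg/s

Δh = 2.15×(56.1−-16.3) + 518.0 + 1.29×(156−56.1) = 802.53 kJ/kg
Q = 53200 MJ/h = 14778 kJ/s = 14778 kJ/s
ṁ = Q/Δh = 14778 / 802.53 = 18.414 kg/s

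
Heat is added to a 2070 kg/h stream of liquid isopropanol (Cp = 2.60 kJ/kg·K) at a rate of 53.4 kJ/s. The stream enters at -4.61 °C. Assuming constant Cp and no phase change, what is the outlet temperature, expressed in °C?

Q = 53.4 kJ/s = 192240 kJ/h
ΔT = Q/(ṁ·Cp) = 192240/(2070×2.60) = 35.719 K
T_out = -4.61 + 35.719 = 31.109 °C

T_out = 31.1 °C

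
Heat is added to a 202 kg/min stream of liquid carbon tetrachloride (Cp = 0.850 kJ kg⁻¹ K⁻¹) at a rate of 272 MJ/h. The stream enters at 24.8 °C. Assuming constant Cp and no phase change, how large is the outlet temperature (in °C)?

T_out = 51.2 °C

Q = 272 MJ/h = 4533.3 kJ/min
ΔT = Q/(ṁ·Cp) = 4533.3/(202×0.850) = 26.403 K
T_out = 24.8 + 26.403 = 51.203 °C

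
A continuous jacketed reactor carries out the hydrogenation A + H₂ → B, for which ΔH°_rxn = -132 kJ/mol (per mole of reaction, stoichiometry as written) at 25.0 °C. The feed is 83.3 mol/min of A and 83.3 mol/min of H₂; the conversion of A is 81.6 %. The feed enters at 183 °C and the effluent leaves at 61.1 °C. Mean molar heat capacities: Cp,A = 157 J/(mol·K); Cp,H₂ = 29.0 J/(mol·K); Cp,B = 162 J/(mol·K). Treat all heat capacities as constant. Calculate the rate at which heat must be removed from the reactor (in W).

Extent of reaction ξ = 0.816 × 83.3 = 67.973 mol/min
Reaction term: ξ·ΔH°_rxn = 67.973 × -132 = -8972.4 kJ/min
Sensible, feed 183→25 °C: -2448 kJ/min
Outlet flows (mol/min): A 15.327, H₂ 15.327, B 67.973
Sensible, products 25→61.1 °C: 500.43 kJ/min
Q = ΔH = -10920 kJ/min = -182 kW
Heat removed = 182000 W

Q_out = 182000 W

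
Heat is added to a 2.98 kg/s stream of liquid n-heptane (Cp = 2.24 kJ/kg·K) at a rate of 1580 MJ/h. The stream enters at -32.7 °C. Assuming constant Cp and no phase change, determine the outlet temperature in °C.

Q = 1580 MJ/h = 438.89 kJ/s
ΔT = Q/(ṁ·Cp) = 438.89/(2.98×2.24) = 65.749 K
T_out = -32.7 + 65.749 = 33.049 °C

T_out = 33.0 °C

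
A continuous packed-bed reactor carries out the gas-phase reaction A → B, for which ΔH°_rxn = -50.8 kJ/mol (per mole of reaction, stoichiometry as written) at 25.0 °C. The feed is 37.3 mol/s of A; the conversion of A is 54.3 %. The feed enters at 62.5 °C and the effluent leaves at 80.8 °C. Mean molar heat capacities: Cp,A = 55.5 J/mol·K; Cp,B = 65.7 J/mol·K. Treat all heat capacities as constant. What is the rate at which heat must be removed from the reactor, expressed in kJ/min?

Q_out = 58800 kJ/min

Extent of reaction ξ = 0.543 × 37.3 = 20.254 mol/s
Reaction term: ξ·ΔH°_rxn = 20.254 × -50.8 = -1028.9 kJ/s
Sensible, feed 62.5→25 °C: -77.631 kJ/s
Outlet flows (mol/s): A 17.046, B 20.254
Sensible, products 25→80.8 °C: 127.04 kJ/s
Q = ΔH = -979.49 kJ/s = -979.49 kW
Heat removed = 58769 kJ/min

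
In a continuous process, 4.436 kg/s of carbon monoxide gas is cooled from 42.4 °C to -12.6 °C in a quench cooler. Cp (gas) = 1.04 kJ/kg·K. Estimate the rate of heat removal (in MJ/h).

Q = ṁ·Cp·ΔT = 4.436 × 1.04 × (-12.6 − 42.4) = -253.74 kJ/s
Cooling duty = 913.46 MJ/h

Q_c = 913 MJ/h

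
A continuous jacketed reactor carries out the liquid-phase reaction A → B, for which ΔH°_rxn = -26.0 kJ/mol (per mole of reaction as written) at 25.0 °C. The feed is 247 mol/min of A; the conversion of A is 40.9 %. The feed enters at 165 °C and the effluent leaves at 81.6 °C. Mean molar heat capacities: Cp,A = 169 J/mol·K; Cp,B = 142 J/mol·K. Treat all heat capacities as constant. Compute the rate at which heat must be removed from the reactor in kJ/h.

Extent of reaction ξ = 0.409 × 247 = 101.02 mol/min
Reaction term: ξ·ΔH°_rxn = 101.02 × -26.0 = -2626.6 kJ/min
Sensible, feed 165→25 °C: -5844 kJ/min
Outlet flows (mol/min): A 145.98, B 101.02
Sensible, products 25→81.6 °C: 2208.3 kJ/min
Q = ΔH = -6262.3 kJ/min = -104.37 kW
Heat removed = 375740 kJ/h

Q_out = 376000 kJ/h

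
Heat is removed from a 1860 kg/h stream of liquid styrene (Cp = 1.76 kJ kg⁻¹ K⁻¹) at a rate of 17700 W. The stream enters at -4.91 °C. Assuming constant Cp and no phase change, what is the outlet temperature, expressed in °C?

T_out = -24.4 °C

Q = 17700 W = 63720 kJ/h
ΔT = Q/(ṁ·Cp) = 63720/(1860×1.76) = 19.465 K
T_out = -4.91 − 19.465 = -24.375 °C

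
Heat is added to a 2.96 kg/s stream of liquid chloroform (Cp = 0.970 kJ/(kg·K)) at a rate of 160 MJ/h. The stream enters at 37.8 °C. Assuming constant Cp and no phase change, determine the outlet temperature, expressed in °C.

T_out = 53.3 °C

Q = 160 MJ/h = 44.444 kJ/s
ΔT = Q/(ṁ·Cp) = 44.444/(2.96×0.970) = 15.479 K
T_out = 37.8 + 15.479 = 53.279 °C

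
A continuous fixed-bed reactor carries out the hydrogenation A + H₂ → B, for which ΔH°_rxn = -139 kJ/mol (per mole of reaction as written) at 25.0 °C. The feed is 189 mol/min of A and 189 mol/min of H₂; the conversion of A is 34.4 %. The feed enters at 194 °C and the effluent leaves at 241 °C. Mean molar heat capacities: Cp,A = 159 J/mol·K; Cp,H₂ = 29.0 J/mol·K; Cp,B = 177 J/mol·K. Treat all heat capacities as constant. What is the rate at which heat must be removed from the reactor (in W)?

Q_out = 125000 W

Extent of reaction ξ = 0.344 × 189 = 65.016 mol/min
Reaction term: ξ·ΔH°_rxn = 65.016 × -139 = -9037.2 kJ/min
Sensible, feed 194→25 °C: -6004.9 kJ/min
Outlet flows (mol/min): A 123.98, H₂ 123.98, B 65.016
Sensible, products 25→241 °C: 7520.4 kJ/min
Q = ΔH = -7521.7 kJ/min = -125.36 kW
Heat removed = 125360 W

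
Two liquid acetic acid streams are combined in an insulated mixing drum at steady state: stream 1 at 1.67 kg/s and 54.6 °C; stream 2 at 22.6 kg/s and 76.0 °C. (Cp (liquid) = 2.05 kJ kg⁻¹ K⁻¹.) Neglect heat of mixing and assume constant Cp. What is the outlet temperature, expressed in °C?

No heat crosses the boundary, so H_out = H_in.
Σ ṁᵢCp,ᵢTᵢ = 1.67×2.05×54.6 + 22.6×2.05×76.0 = 3708
Σ ṁᵢCp,ᵢ = 1.67×2.05 + 22.6×2.05 = 49.753
T_out = 3708 / 49.753 = 74.527 °C

T_out = 74.5 °C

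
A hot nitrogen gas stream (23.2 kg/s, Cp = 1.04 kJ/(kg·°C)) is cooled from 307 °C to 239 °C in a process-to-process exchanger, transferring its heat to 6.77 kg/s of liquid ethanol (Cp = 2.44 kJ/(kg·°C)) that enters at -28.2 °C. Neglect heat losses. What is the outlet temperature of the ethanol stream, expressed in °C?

Heat released by hot stream: Q = 23.2 × 1.04 × (307 − 239) = 1640.7 kJ/s
Energy balance on cold side (adiabatic exchanger): Q = ṁ_c·Cp_c·(T_c,out − T_c,in)
T_c,out = -28.2 + 1640.7/(6.77 × 2.44) = 71.123 °C

T_c,out = 71.1 °C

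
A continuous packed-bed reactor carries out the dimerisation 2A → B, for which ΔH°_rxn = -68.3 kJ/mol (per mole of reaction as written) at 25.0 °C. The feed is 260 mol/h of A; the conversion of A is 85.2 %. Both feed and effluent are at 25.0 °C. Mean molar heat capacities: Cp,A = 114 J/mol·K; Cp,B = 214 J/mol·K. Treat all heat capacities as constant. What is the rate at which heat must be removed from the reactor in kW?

Q_out = 2.10 kW

Extent of reaction ξ = 0.852 × 260 / 2 = 110.76 mol/h
Reaction term: ξ·ΔH°_rxn = 110.76 × -68.3 = -7564.9 kJ/h
Q = ΔH = -7564.9 kJ/h = -2.1014 kW
Heat removed = 2.1014 kW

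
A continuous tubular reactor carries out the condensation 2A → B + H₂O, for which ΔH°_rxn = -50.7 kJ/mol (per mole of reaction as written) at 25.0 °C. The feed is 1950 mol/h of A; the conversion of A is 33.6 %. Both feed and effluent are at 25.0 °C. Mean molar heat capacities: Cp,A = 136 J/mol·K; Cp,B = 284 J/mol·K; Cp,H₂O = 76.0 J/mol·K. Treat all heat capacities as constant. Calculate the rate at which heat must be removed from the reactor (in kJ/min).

Extent of reaction ξ = 0.336 × 1950 / 2 = 327.6 mol/h
Reaction term: ξ·ΔH°_rxn = 327.6 × -50.7 = -16609 kJ/h
Q = ΔH = -16609 kJ/h = -4.6137 kW
Heat removed = 276.82 kJ/min

Q_out = 277 kJ/min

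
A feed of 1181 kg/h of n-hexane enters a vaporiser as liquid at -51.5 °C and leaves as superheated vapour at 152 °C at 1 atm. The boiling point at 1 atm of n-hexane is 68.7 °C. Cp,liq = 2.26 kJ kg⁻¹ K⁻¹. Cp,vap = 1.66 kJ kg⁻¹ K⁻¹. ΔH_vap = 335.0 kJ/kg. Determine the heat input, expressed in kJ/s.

Q = 244 kJ/s

liquid -51.5→68.7 °C: 271.65 kJ/kg
vaporisation at 68.7 °C: 335 kJ/kg
vapour 68.7→152 °C: 138.28 kJ/kg
Δh = 271.65 + 335 + 138.28 = 744.93 kJ/kg
Q = ṁ·Δh = 1181 kg/h × 744.93 kJ/kg = 879760 kJ/h
|Q| = 244.38 kW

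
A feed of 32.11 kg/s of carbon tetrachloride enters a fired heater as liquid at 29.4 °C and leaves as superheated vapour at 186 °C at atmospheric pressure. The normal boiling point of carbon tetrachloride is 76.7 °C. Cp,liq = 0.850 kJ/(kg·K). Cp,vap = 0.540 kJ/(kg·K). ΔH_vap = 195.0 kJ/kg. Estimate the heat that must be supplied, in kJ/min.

liquid 29.4→76.7 °C: 40.205 kJ/kg
vaporisation at 76.7 °C: 195 kJ/kg
vapour 76.7→186 °C: 59.022 kJ/kg
Δh = 40.205 + 195 + 59.022 = 294.23 kJ/kg
Q = ṁ·Δh = 32.11 kg/s × 294.23 kJ/kg = 9447.6 kJ/s
|Q| = 9447.6 kW = 566860 kJ/min

Q = 567000 kJ/min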